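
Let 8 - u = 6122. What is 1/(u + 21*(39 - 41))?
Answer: -1/6156 ≈ -0.00016244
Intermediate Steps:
u = -6114 (u = 8 - 1*6122 = 8 - 6122 = -6114)
1/(u + 21*(39 - 41)) = 1/(-6114 + 21*(39 - 41)) = 1/(-6114 + 21*(-2)) = 1/(-6114 - 42) = 1/(-6156) = -1/6156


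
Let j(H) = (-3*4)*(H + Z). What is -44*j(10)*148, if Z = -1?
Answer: 703296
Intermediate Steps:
j(H) = 12 - 12*H (j(H) = (-3*4)*(H - 1) = -12*(-1 + H) = 12 - 12*H)
-44*j(10)*148 = -44*(12 - 12*10)*148 = -44*(12 - 120)*148 = -44*(-108)*148 = 4752*148 = 703296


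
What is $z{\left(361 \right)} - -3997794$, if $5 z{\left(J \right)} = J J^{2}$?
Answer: $\frac{67034851}{5} \approx 1.3407 \cdot 10^{7}$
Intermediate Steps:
$z{\left(J \right)} = \frac{J^{3}}{5}$ ($z{\left(J \right)} = \frac{J J^{2}}{5} = \frac{J^{3}}{5}$)
$z{\left(361 \right)} - -3997794 = \frac{361^{3}}{5} - -3997794 = \frac{1}{5} \cdot 47045881 + 3997794 = \frac{47045881}{5} + 3997794 = \frac{67034851}{5}$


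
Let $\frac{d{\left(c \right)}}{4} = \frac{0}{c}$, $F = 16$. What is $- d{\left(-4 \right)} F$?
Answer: $0$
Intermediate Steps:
$d{\left(c \right)} = 0$ ($d{\left(c \right)} = 4 \frac{0}{c} = 4 \cdot 0 = 0$)
$- d{\left(-4 \right)} F = \left(-1\right) 0 \cdot 16 = 0 \cdot 16 = 0$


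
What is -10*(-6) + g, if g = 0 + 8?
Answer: 68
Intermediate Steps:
g = 8
-10*(-6) + g = -10*(-6) + 8 = 60 + 8 = 68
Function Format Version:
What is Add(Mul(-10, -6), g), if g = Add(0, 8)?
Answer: 68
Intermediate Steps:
g = 8
Add(Mul(-10, -6), g) = Add(Mul(-10, -6), 8) = Add(60, 8) = 68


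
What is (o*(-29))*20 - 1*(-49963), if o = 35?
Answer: 29663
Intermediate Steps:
(o*(-29))*20 - 1*(-49963) = (35*(-29))*20 - 1*(-49963) = -1015*20 + 49963 = -20300 + 49963 = 29663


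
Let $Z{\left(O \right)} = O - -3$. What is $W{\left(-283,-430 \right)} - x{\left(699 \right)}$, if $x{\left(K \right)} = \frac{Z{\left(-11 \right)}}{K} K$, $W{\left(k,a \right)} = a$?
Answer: $-422$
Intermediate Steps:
$Z{\left(O \right)} = 3 + O$ ($Z{\left(O \right)} = O + 3 = 3 + O$)
$x{\left(K \right)} = -8$ ($x{\left(K \right)} = \frac{3 - 11}{K} K = - \frac{8}{K} K = -8$)
$W{\left(-283,-430 \right)} - x{\left(699 \right)} = -430 - -8 = -430 + 8 = -422$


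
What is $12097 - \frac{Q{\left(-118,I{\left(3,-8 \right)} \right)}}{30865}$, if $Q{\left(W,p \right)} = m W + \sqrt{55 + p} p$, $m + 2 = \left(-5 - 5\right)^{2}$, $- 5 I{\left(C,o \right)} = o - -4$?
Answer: $\frac{373385469}{30865} - \frac{12 \sqrt{155}}{771625} \approx 12097.0$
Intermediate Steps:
$I{\left(C,o \right)} = - \frac{4}{5} - \frac{o}{5}$ ($I{\left(C,o \right)} = - \frac{o - -4}{5} = - \frac{o + 4}{5} = - \frac{4 + o}{5} = - \frac{4}{5} - \frac{o}{5}$)
$m = 98$ ($m = -2 + \left(-5 - 5\right)^{2} = -2 + \left(-10\right)^{2} = -2 + 100 = 98$)
$Q{\left(W,p \right)} = 98 W + p \sqrt{55 + p}$ ($Q{\left(W,p \right)} = 98 W + \sqrt{55 + p} p = 98 W + p \sqrt{55 + p}$)
$12097 - \frac{Q{\left(-118,I{\left(3,-8 \right)} \right)}}{30865} = 12097 - \frac{98 \left(-118\right) + \left(- \frac{4}{5} - - \frac{8}{5}\right) \sqrt{55 - - \frac{4}{5}}}{30865} = 12097 - \left(-11564 + \left(- \frac{4}{5} + \frac{8}{5}\right) \sqrt{55 + \left(- \frac{4}{5} + \frac{8}{5}\right)}\right) \frac{1}{30865} = 12097 - \left(-11564 + \frac{4 \sqrt{55 + \frac{4}{5}}}{5}\right) \frac{1}{30865} = 12097 - \left(-11564 + \frac{4 \sqrt{\frac{279}{5}}}{5}\right) \frac{1}{30865} = 12097 - \left(-11564 + \frac{4 \frac{3 \sqrt{155}}{5}}{5}\right) \frac{1}{30865} = 12097 - \left(-11564 + \frac{12 \sqrt{155}}{25}\right) \frac{1}{30865} = 12097 - \left(- \frac{11564}{30865} + \frac{12 \sqrt{155}}{771625}\right) = 12097 + \left(\frac{11564}{30865} - \frac{12 \sqrt{155}}{771625}\right) = \frac{373385469}{30865} - \frac{12 \sqrt{155}}{771625}$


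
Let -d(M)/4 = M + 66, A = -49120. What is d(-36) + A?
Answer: -49240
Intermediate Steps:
d(M) = -264 - 4*M (d(M) = -4*(M + 66) = -4*(66 + M) = -264 - 4*M)
d(-36) + A = (-264 - 4*(-36)) - 49120 = (-264 + 144) - 49120 = -120 - 49120 = -49240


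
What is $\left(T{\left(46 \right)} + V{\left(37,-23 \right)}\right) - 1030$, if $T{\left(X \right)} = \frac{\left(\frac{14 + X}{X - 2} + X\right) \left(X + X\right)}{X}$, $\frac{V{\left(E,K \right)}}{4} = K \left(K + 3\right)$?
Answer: $\frac{9952}{11} \approx 904.73$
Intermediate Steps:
$V{\left(E,K \right)} = 4 K \left(3 + K\right)$ ($V{\left(E,K \right)} = 4 K \left(K + 3\right) = 4 K \left(3 + K\right)$)
$T{\left(X \right)} = 2 X + \frac{2 \left(14 + X\right)}{-2 + X}$ ($T{\left(X \right)} = \frac{\left(\frac{14 + X}{-2 + X} + X\right) 2 X}{X} = \frac{\left(X + \frac{14 + X}{-2 + X}\right) 2 X}{X} = \frac{2 X \left(X + \frac{14 + X}{-2 + X}\right)}{X} = 2 X + \frac{2 \left(14 + X\right)}{-2 + X}$)
$\left(T{\left(46 \right)} + V{\left(37,-23 \right)}\right) - 1030 = \left(\frac{2 \left(14 + 46^{2} - 46\right)}{-2 + 46} + 4 \left(-23\right) \left(3 - 23\right)\right) - 1030 = \left(\frac{2 \left(14 + 2116 - 46\right)}{44} + 4 \left(-23\right) \left(-20\right)\right) - 1030 = \left(2 \cdot \frac{1}{44} \cdot 2084 + 1840\right) - 1030 = \left(\frac{1042}{11} + 1840\right) - 1030 = \frac{21282}{11} - 1030 = \frac{9952}{11}$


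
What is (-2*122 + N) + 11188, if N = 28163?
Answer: 39107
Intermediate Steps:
(-2*122 + N) + 11188 = (-2*122 + 28163) + 11188 = (-244 + 28163) + 11188 = 27919 + 11188 = 39107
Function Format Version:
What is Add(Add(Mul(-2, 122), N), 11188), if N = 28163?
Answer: 39107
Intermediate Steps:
Add(Add(Mul(-2, 122), N), 11188) = Add(Add(Mul(-2, 122), 28163), 11188) = Add(Add(-244, 28163), 11188) = Add(27919, 11188) = 39107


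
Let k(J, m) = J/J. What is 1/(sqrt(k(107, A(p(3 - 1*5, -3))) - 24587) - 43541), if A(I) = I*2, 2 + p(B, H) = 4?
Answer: -43541/1895843267 - I*sqrt(24586)/1895843267 ≈ -2.2967e-5 - 8.2707e-8*I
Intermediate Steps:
p(B, H) = 2 (p(B, H) = -2 + 4 = 2)
A(I) = 2*I
k(J, m) = 1
1/(sqrt(k(107, A(p(3 - 1*5, -3))) - 24587) - 43541) = 1/(sqrt(1 - 24587) - 43541) = 1/(sqrt(-24586) - 43541) = 1/(I*sqrt(24586) - 43541) = 1/(-43541 + I*sqrt(24586))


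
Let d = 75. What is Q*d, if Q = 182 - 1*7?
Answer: 13125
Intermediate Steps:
Q = 175 (Q = 182 - 7 = 175)
Q*d = 175*75 = 13125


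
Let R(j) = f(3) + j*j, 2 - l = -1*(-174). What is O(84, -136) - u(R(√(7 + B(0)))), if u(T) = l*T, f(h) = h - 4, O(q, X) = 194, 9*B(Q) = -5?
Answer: 10174/9 ≈ 1130.4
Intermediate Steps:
B(Q) = -5/9 (B(Q) = (⅑)*(-5) = -5/9)
f(h) = -4 + h
l = -172 (l = 2 - (-1)*(-174) = 2 - 1*174 = 2 - 174 = -172)
R(j) = -1 + j² (R(j) = (-4 + 3) + j*j = -1 + j²)
u(T) = -172*T
O(84, -136) - u(R(√(7 + B(0)))) = 194 - (-172)*(-1 + (√(7 - 5/9))²) = 194 - (-172)*(-1 + (√(58/9))²) = 194 - (-172)*(-1 + (√58/3)²) = 194 - (-172)*(-1 + 58/9) = 194 - (-172)*49/9 = 194 - 1*(-8428/9) = 194 + 8428/9 = 10174/9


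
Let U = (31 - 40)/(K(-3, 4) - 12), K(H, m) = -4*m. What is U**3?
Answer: 729/21952 ≈ 0.033209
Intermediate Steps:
U = 9/28 (U = (31 - 40)/(-4*4 - 12) = -9/(-16 - 12) = -9/(-28) = -9*(-1/28) = 9/28 ≈ 0.32143)
U**3 = (9/28)**3 = 729/21952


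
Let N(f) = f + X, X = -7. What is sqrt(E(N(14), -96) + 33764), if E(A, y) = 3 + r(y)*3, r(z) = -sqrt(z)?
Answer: sqrt(33767 - 12*I*sqrt(6)) ≈ 183.76 - 0.08*I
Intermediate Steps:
N(f) = -7 + f (N(f) = f - 7 = -7 + f)
E(A, y) = 3 - 3*sqrt(y) (E(A, y) = 3 - sqrt(y)*3 = 3 - 3*sqrt(y))
sqrt(E(N(14), -96) + 33764) = sqrt((3 - 12*I*sqrt(6)) + 33764) = sqrt(33767 - 12*I*sqrt(6))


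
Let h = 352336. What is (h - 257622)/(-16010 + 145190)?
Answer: 47357/64590 ≈ 0.73319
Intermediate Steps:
(h - 257622)/(-16010 + 145190) = (352336 - 257622)/(-16010 + 145190) = 94714/129180 = 94714*(1/129180) = 47357/64590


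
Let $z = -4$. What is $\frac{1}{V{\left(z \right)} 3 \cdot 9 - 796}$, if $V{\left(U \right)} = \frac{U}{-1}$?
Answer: $- \frac{1}{688} \approx -0.0014535$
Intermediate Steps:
$V{\left(U \right)} = - U$ ($V{\left(U \right)} = U \left(-1\right) = - U$)
$\frac{1}{V{\left(z \right)} 3 \cdot 9 - 796} = \frac{1}{\left(-1\right) \left(-4\right) 3 \cdot 9 - 796} = \frac{1}{4 \cdot 3 \cdot 9 - 796} = \frac{1}{12 \cdot 9 - 796} = \frac{1}{108 - 796} = \frac{1}{-688} = - \frac{1}{688}$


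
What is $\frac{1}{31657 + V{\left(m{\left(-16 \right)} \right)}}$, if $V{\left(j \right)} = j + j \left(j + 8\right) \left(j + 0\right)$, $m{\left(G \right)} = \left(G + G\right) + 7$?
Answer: $\frac{1}{21007} \approx 4.7603 \cdot 10^{-5}$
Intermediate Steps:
$m{\left(G \right)} = 7 + 2 G$ ($m{\left(G \right)} = 2 G + 7 = 7 + 2 G$)
$V{\left(j \right)} = j + j^{2} \left(8 + j\right)$ ($V{\left(j \right)} = j + j \left(8 + j\right) j = j + j j \left(8 + j\right) = j + j^{2} \left(8 + j\right)$)
$\frac{1}{31657 + V{\left(m{\left(-16 \right)} \right)}} = \frac{1}{31657 + \left(7 + 2 \left(-16\right)\right) \left(1 + \left(7 + 2 \left(-16\right)\right)^{2} + 8 \left(7 + 2 \left(-16\right)\right)\right)} = \frac{1}{31657 + \left(7 - 32\right) \left(1 + \left(7 - 32\right)^{2} + 8 \left(7 - 32\right)\right)} = \frac{1}{31657 - 25 \left(1 + \left(-25\right)^{2} + 8 \left(-25\right)\right)} = \frac{1}{31657 - 25 \left(1 + 625 - 200\right)} = \frac{1}{31657 - 10650} = \frac{1}{21007}$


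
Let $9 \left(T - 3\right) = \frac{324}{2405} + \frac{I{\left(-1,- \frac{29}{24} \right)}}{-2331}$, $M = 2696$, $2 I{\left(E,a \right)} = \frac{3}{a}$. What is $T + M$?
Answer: $\frac{11859296597}{4393935} \approx 2699.0$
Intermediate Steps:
$I{\left(E,a \right)} = \frac{3}{2 a}$ ($I{\left(E,a \right)} = \frac{3 \frac{1}{a}}{2} = \frac{3}{2 a}$)
$T = \frac{13247837}{4393935}$ ($T = 3 + \frac{\frac{324}{2405} + \frac{\frac{3}{2} \frac{1}{\left(-29\right) \frac{1}{24}}}{-2331}}{9} = 3 + \frac{324 \cdot \frac{1}{2405} + \frac{3}{2 \left(\left(-29\right) \frac{1}{24}\right)} \left(- \frac{1}{2331}\right)}{9} = 3 + \frac{\frac{324}{2405} + \frac{3}{2 \left(- \frac{29}{24}\right)} \left(- \frac{1}{2331}\right)}{9} = 3 + \frac{\frac{324}{2405} + \frac{3}{2} \left(- \frac{24}{29}\right) \left(- \frac{1}{2331}\right)}{9} = 3 + \frac{\frac{324}{2405} - - \frac{4}{7511}}{9} = 3 + \frac{\frac{324}{2405} + \frac{4}{7511}}{9} = 3 + \frac{1}{9} \cdot \frac{66032}{488215} = 3 + \frac{66032}{4393935} = \frac{13247837}{4393935} \approx 3.015$)
$T + M = \frac{13247837}{4393935} + 2696 = \frac{11859296597}{4393935}$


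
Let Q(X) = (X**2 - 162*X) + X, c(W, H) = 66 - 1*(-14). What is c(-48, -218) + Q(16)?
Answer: -2240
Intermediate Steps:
c(W, H) = 80 (c(W, H) = 66 + 14 = 80)
Q(X) = X**2 - 161*X
c(-48, -218) + Q(16) = 80 + 16*(-161 + 16) = 80 + 16*(-145) = 80 - 2320 = -2240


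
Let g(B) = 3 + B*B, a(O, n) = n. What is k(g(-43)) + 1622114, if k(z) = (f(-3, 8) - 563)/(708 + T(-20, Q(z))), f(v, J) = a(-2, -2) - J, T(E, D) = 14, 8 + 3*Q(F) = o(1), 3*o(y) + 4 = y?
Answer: 1171165735/722 ≈ 1.6221e+6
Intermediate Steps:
o(y) = -4/3 + y/3
Q(F) = -3 (Q(F) = -8/3 + (-4/3 + (⅓)*1)/3 = -8/3 + (-4/3 + ⅓)/3 = -8/3 + (⅓)*(-1) = -8/3 - ⅓ = -3)
f(v, J) = -2 - J
g(B) = 3 + B²
k(z) = -573/722 (k(z) = ((-2 - 1*8) - 563)/(708 + 14) = ((-2 - 8) - 563)/722 = (-10 - 563)*(1/722) = -573*1/722 = -573/722)
k(g(-43)) + 1622114 = -573/722 + 1622114 = 1171165735/722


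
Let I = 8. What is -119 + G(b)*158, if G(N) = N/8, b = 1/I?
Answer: -3729/32 ≈ -116.53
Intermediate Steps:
b = 1/8 ≈ 0.12500
G(N) = N/8 (G(N) = N*(1/8) = N/8)
-119 + G(b)*158 = -119 + ((1/8)*(1/8))*158 = -119 + (1/64)*158 = -119 + 79/32 = -3729/32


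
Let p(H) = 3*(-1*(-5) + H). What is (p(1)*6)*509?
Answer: 54972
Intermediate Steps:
p(H) = 15 + 3*H (p(H) = 3*(5 + H) = 15 + 3*H)
(p(1)*6)*509 = ((15 + 3*1)*6)*509 = ((15 + 3)*6)*509 = (18*6)*509 = 108*509 = 54972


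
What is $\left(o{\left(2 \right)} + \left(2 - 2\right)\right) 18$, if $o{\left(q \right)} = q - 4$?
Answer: $-36$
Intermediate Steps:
$o{\left(q \right)} = -4 + q$
$\left(o{\left(2 \right)} + \left(2 - 2\right)\right) 18 = \left(\left(-4 + 2\right) + \left(2 - 2\right)\right) 18 = \left(-2 + 0\right) 18 = \left(-2\right) 18 = -36$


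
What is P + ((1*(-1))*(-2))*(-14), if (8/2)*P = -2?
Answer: -57/2 ≈ -28.500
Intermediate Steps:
P = -1/2 (P = (1/4)*(-2) = -1/2 ≈ -0.50000)
P + ((1*(-1))*(-2))*(-14) = -1/2 + ((1*(-1))*(-2))*(-14) = -1/2 - 1*(-2)*(-14) = -1/2 + 2*(-14) = -1/2 - 28 = -57/2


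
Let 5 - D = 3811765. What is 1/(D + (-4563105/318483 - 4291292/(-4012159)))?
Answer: -425934811599/1623566924527018793 ≈ -2.6235e-7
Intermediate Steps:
D = -3811760 (D = 5 - 1*3811765 = 5 - 3811765 = -3811760)
1/(D + (-4563105/318483 - 4291292/(-4012159))) = 1/(-3811760 + (-4563105/318483 - 4291292/(-4012159))) = 1/(-3811760 + (-4563105*1/318483 - 4291292*(-1/4012159))) = 1/(-3811760 + (-1521035/106161 + 4291292/4012159)) = 1/(-3811760 - 5647066414553/425934811599) = 1/(-1623566924527018793/425934811599) = -425934811599/1623566924527018793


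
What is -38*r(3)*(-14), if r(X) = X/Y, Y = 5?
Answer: 1596/5 ≈ 319.20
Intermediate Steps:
r(X) = X/5
-38*r(3)*(-14) = -38*3/5*(-14) = -38*⅗*(-14) = -114/5*(-14) = 1596/5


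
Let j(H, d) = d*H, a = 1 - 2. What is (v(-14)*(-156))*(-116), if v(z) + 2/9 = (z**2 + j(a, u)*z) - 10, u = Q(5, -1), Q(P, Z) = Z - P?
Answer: 5525312/3 ≈ 1.8418e+6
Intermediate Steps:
u = -6 (u = -1 - 1*5 = -1 - 5 = -6)
a = -1
j(H, d) = H*d
v(z) = -92/9 + z**2 + 6*z (v(z) = -2/9 + ((z**2 + (-1*(-6))*z) - 10) = -2/9 + ((z**2 + 6*z) - 10) = -2/9 + (-10 + z**2 + 6*z) = -92/9 + z**2 + 6*z)
(v(-14)*(-156))*(-116) = ((-92/9 + (-14)**2 + 6*(-14))*(-156))*(-116) = ((-92/9 + 196 - 84)*(-156))*(-116) = ((916/9)*(-156))*(-116) = -47632/3*(-116) = 5525312/3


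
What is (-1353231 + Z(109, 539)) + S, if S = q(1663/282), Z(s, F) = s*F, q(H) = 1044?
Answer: -1293436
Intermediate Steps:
Z(s, F) = F*s
S = 1044
(-1353231 + Z(109, 539)) + S = (-1353231 + 539*109) + 1044 = (-1353231 + 58751) + 1044 = -1294480 + 1044 = -1293436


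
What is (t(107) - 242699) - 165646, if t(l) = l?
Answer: -408238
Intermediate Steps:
(t(107) - 242699) - 165646 = (107 - 242699) - 165646 = -242592 - 165646 = -408238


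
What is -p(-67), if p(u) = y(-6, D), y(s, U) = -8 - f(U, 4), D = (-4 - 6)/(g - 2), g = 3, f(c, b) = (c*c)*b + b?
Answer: 412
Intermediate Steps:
f(c, b) = b + b*c² (f(c, b) = c²*b + b = b*c² + b = b + b*c²)
D = -10 (D = (-4 - 6)/(3 - 2) = -10/1 = -10*1 = -10)
y(s, U) = -12 - 4*U² (y(s, U) = -8 - 4*(1 + U²) = -8 - (4 + 4*U²) = -8 + (-4 - 4*U²) = -12 - 4*U²)
p(u) = -412 (p(u) = -12 - 4*(-10)² = -12 - 4*100 = -12 - 400 = -412)
-p(-67) = -1*(-412) = 412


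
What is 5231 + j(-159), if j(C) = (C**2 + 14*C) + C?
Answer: 28127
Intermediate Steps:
j(C) = C**2 + 15*C
5231 + j(-159) = 5231 - 159*(15 - 159) = 5231 - 159*(-144) = 5231 + 22896 = 28127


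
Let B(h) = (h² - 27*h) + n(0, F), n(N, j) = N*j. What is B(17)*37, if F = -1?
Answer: -6290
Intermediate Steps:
B(h) = h² - 27*h (B(h) = (h² - 27*h) + 0*(-1) = (h² - 27*h) + 0 = h² - 27*h)
B(17)*37 = (17*(-27 + 17))*37 = (17*(-10))*37 = -170*37 = -6290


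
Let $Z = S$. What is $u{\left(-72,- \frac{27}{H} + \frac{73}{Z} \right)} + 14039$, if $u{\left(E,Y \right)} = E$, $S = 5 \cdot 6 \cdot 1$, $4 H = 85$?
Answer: $13967$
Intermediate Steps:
$H = \frac{85}{4}$ ($H = \frac{1}{4} \cdot 85 = \frac{85}{4} \approx 21.25$)
$S = 30$ ($S = 30 \cdot 1 = 30$)
$Z = 30$
$u{\left(-72,- \frac{27}{H} + \frac{73}{Z} \right)} + 14039 = -72 + 14039 = 13967$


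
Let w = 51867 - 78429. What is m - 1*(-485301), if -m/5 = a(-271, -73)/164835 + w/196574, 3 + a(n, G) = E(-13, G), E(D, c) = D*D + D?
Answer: 9195835287643/18948699 ≈ 4.8530e+5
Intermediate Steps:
E(D, c) = D + D**2 (E(D, c) = D**2 + D = D + D**2)
w = -26562
a(n, G) = 153 (a(n, G) = -3 - 13*(1 - 13) = -3 - 13*(-12) = -3 + 156 = 153)
m = 12714244/18948699 (m = -5*(153/164835 - 26562/196574) = -5*(153*(1/164835) - 26562*1/196574) = -5*(17/18315 - 699/5173) = -5*(-12714244/94743495) = 12714244/18948699 ≈ 0.67098)
m - 1*(-485301) = 12714244/18948699 - 1*(-485301) = 12714244/18948699 + 485301 = 9195835287643/18948699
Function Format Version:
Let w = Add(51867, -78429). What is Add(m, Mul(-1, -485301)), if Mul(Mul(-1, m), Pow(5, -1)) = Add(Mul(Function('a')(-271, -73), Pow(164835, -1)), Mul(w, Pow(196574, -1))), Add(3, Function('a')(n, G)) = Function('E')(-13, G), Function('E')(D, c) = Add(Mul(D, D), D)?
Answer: Rational(9195835287643, 18948699) ≈ 4.8530e+5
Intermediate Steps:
Function('E')(D, c) = Add(D, Pow(D, 2)) (Function('E')(D, c) = Add(Pow(D, 2), D) = Add(D, Pow(D, 2)))
w = -26562
Function('a')(n, G) = 153 (Function('a')(n, G) = Add(-3, Mul(-13, Add(1, -13))) = Add(-3, Mul(-13, -12)) = Add(-3, 156) = 153)
m = Rational(12714244, 18948699) (m = Mul(-5, Add(Mul(153, Pow(164835, -1)), Mul(-26562, Pow(196574, -1)))) = Mul(-5, Add(Mul(153, Rational(1, 164835)), Mul(-26562, Rational(1, 196574)))) = Mul(-5, Add(Rational(17, 18315), Rational(-699, 5173))) = Mul(-5, Rational(-12714244, 94743495)) = Rational(12714244, 18948699) ≈ 0.67098)
Add(m, Mul(-1, -485301)) = Add(Rational(12714244, 18948699), Mul(-1, -485301)) = Add(Rational(12714244, 18948699), 485301) = Rational(9195835287643, 18948699)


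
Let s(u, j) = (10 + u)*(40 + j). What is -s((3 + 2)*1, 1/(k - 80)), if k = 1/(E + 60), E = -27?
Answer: -1582905/2639 ≈ -599.81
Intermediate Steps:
k = 1/33 (k = 1/(-27 + 60) = 1/33 ≈ 0.030303)
-s((3 + 2)*1, 1/(k - 80)) = -(400 + 10/(1/33 - 80) + 40*((3 + 2)*1) + ((3 + 2)*1)/(1/33 - 80)) = -(400 + 10/(-2639/33) + 40*(5*1) + (5*1)/(-2639/33)) = -(400 + 10*(-33/2639) + 40*5 - 33/2639*5) = -(400 - 330/2639 + 200 - 165/2639) = -1*1582905/2639 = -1582905/2639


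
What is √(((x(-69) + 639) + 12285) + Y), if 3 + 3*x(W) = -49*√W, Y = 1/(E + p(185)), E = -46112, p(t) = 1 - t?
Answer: √(769392204202 - 972432048*I*√69)/7716 ≈ 113.68 - 0.59674*I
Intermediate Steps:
Y = -1/46296 (Y = 1/(-46112 + (1 - 1*185)) = 1/(-46112 + (1 - 185)) = 1/(-46112 - 184) = 1/(-46296) = -1/46296 ≈ -2.1600e-5)
x(W) = -1 - 49*√W/3 (x(W) = -1 + (-49*√W)/3 = -1 - 49*√W/3)
√(((x(-69) + 639) + 12285) + Y) = √((((-1 - 49*I*√69/3) + 639) + 12285) - 1/46296) = √(((638 - 49*I*√69/3) + 12285) - 1/46296) = √((12923 - 49*I*√69/3) - 1/46296) = √(598283207/46296 - 49*I*√69/3)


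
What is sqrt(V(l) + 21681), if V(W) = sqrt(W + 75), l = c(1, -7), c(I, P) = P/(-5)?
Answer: sqrt(542025 + 5*sqrt(1910))/5 ≈ 147.27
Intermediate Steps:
c(I, P) = -P/5 (c(I, P) = P*(-1/5) = -P/5)
l = 7/5 (l = -1/5*(-7) = 7/5 ≈ 1.4000)
V(W) = sqrt(75 + W)
sqrt(V(l) + 21681) = sqrt(sqrt(75 + 7/5) + 21681) = sqrt(sqrt(382/5) + 21681) = sqrt(sqrt(1910)/5 + 21681) = sqrt(21681 + sqrt(1910)/5)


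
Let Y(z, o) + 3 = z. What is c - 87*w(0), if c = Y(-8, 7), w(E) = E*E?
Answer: -11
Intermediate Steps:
Y(z, o) = -3 + z
w(E) = E**2
c = -11 (c = -3 - 8 = -11)
c - 87*w(0) = -11 - 87*0**2 = -11 - 87*0 = -11 + 0 = -11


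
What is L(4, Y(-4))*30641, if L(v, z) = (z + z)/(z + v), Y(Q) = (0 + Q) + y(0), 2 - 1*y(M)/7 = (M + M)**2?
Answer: 306410/7 ≈ 43773.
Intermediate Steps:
y(M) = 14 - 28*M**2 (y(M) = 14 - 7*(M + M)**2 = 14 - 7*4*M**2 = 14 - 28*M**2)
Y(Q) = 14 + Q (Y(Q) = (0 + Q) + (14 - 28*0**2) = Q + (14 - 28*0) = Q + (14 + 0) = Q + 14 = 14 + Q)
L(v, z) = 2*z/(v + z) (L(v, z) = (2*z)/(v + z) = 2*z/(v + z))
L(4, Y(-4))*30641 = (2*(14 - 4)/(4 + (14 - 4)))*30641 = (2*10/(4 + 10))*30641 = (2*10/14)*30641 = (2*10*(1/14))*30641 = (10/7)*30641 = 306410/7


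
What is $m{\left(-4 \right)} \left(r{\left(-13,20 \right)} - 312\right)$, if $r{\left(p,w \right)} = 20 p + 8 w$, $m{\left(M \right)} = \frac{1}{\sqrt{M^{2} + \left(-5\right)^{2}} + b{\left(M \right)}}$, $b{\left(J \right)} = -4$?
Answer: $- \frac{1648}{25} - \frac{412 \sqrt{41}}{25} \approx -171.44$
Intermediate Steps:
$m{\left(M \right)} = \frac{1}{-4 + \sqrt{25 + M^{2}}}$ ($m{\left(M \right)} = \frac{1}{\sqrt{M^{2} + \left(-5\right)^{2}} - 4} = \frac{1}{\sqrt{M^{2} + 25} - 4} = \frac{1}{\sqrt{25 + M^{2}} - 4} = \frac{1}{-4 + \sqrt{25 + M^{2}}}$)
$r{\left(p,w \right)} = 8 w + 20 p$
$m{\left(-4 \right)} \left(r{\left(-13,20 \right)} - 312\right) = \frac{\left(8 \cdot 20 + 20 \left(-13\right)\right) - 312}{-4 + \sqrt{25 + \left(-4\right)^{2}}} = \frac{\left(160 - 260\right) - 312}{-4 + \sqrt{25 + 16}} = \frac{-100 - 312}{-4 + \sqrt{41}} = \frac{1}{-4 + \sqrt{41}} \left(-412\right) = - \frac{412}{-4 + \sqrt{41}}$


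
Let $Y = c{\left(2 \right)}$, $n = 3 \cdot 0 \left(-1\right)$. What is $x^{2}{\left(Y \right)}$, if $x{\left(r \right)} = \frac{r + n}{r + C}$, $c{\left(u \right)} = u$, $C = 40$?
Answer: $\frac{1}{441} \approx 0.0022676$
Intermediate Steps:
$n = 0$ ($n = 0 \left(-1\right) = 0$)
$Y = 2$
$x{\left(r \right)} = \frac{r}{40 + r}$ ($x{\left(r \right)} = \frac{r + 0}{r + 40} = \frac{r}{40 + r}$)
$x^{2}{\left(Y \right)} = \left(\frac{2}{40 + 2}\right)^{2} = \left(\frac{2}{42}\right)^{2} = \left(2 \cdot \frac{1}{42}\right)^{2} = \left(\frac{1}{21}\right)^{2} = \frac{1}{441}$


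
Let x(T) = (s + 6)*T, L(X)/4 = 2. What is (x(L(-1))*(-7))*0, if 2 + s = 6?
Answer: 0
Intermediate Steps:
s = 4 (s = -2 + 6 = 4)
L(X) = 8 (L(X) = 4*2 = 8)
x(T) = 10*T (x(T) = (4 + 6)*T = 10*T)
(x(L(-1))*(-7))*0 = ((10*8)*(-7))*0 = (80*(-7))*0 = -560*0 = 0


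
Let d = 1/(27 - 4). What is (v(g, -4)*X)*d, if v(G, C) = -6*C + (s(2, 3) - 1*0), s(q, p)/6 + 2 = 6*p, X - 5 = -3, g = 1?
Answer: 240/23 ≈ 10.435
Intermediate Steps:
X = 2 (X = 5 - 3 = 2)
s(q, p) = -12 + 36*p (s(q, p) = -12 + 6*(6*p) = -12 + 36*p)
d = 1/23 ≈ 0.043478
v(G, C) = 96 - 6*C (v(G, C) = -6*C + ((-12 + 36*3) - 1*0) = -6*C + ((-12 + 108) + 0) = -6*C + (96 + 0) = -6*C + 96 = 96 - 6*C)
(v(g, -4)*X)*d = ((96 - 6*(-4))*2)*(1/23) = ((96 + 24)*2)*(1/23) = (120*2)*(1/23) = 240*(1/23) = 240/23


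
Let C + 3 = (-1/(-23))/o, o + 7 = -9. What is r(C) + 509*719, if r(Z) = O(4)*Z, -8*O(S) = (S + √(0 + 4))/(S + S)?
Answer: 4309677811/11776 ≈ 3.6597e+5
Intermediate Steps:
o = -16 (o = -7 - 9 = -16)
O(S) = -(2 + S)/(16*S) (O(S) = -(S + √(0 + 4))/(8*(S + S)) = -(S + √4)/(8*(2*S)) = -(S + 2)*1/(2*S)/8 = -(2 + S)*1/(2*S)/8 = -(2 + S)/(16*S))
C = -1105/368 (C = -3 - 1/(-23)/(-16) = -3 - 1*(-1/23)*(-1/16) = -3 + (1/23)*(-1/16) = -3 - 1/368 = -1105/368 ≈ -3.0027)
r(Z) = -3*Z/32 (r(Z) = ((1/16)*(-2 - 1*4)/4)*Z = ((1/16)*(¼)*(-2 - 4))*Z = ((1/16)*(¼)*(-6))*Z = -3*Z/32)
r(C) + 509*719 = -3/32*(-1105/368) + 509*719 = 3315/11776 + 365971 = 4309677811/11776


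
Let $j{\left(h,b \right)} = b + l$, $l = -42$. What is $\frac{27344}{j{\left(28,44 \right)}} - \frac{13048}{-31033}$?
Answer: $\frac{424296224}{31033} \approx 13672.0$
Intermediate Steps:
$j{\left(h,b \right)} = -42 + b$ ($j{\left(h,b \right)} = b - 42 = -42 + b$)
$\frac{27344}{j{\left(28,44 \right)}} - \frac{13048}{-31033} = \frac{27344}{-42 + 44} - \frac{13048}{-31033} = \frac{27344}{2} - - \frac{13048}{31033} = 27344 \cdot \frac{1}{2} + \frac{13048}{31033} = 13672 + \frac{13048}{31033} = \frac{424296224}{31033}$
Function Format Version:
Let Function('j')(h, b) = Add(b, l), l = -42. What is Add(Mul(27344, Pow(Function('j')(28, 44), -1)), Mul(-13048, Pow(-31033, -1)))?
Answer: Rational(424296224, 31033) ≈ 13672.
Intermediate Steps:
Function('j')(h, b) = Add(-42, b) (Function('j')(h, b) = Add(b, -42) = Add(-42, b))
Add(Mul(27344, Pow(Function('j')(28, 44), -1)), Mul(-13048, Pow(-31033, -1))) = Add(Mul(27344, Pow(Add(-42, 44), -1)), Mul(-13048, Pow(-31033, -1))) = Add(Mul(27344, Pow(2, -1)), Mul(-13048, Rational(-1, 31033))) = Add(Mul(27344, Rational(1, 2)), Rational(13048, 31033)) = Add(13672, Rational(13048, 31033)) = Rational(424296224, 31033)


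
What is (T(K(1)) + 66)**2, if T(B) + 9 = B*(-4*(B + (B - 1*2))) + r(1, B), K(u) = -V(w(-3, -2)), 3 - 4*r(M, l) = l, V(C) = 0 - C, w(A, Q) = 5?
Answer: 42849/4 ≈ 10712.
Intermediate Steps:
V(C) = -C
r(M, l) = 3/4 - l/4
K(u) = 5 (K(u) = -(-1)*5 = -1*(-5) = 5)
T(B) = -33/4 - B/4 + B*(8 - 8*B) (T(B) = -9 + (B*(-4*(B + (B - 1*2))) + (3/4 - B/4)) = -9 + (B*(-4*(B + (B - 2))) + (3/4 - B/4)) = -9 + (B*(-4*(B + (-2 + B))) + (3/4 - B/4)) = -9 + (B*(-4*(-2 + 2*B)) + (3/4 - B/4)) = -9 + (B*(8 - 8*B) + (3/4 - B/4)) = -9 + (3/4 - B/4 + B*(8 - 8*B)) = -33/4 - B/4 + B*(8 - 8*B))
(T(K(1)) + 66)**2 = ((-33/4 - 8*5**2 + (31/4)*5) + 66)**2 = ((-33/4 - 8*25 + 155/4) + 66)**2 = ((-33/4 - 200 + 155/4) + 66)**2 = (-339/2 + 66)**2 = (-207/2)**2 = 42849/4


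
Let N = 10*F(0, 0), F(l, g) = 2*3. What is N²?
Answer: 3600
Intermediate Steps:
F(l, g) = 6
N = 60 (N = 10*6 = 60)
N² = 60² = 3600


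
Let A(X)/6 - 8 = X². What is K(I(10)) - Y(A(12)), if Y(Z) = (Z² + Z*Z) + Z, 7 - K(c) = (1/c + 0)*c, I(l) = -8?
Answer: -1664394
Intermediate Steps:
A(X) = 48 + 6*X²
K(c) = 6 (K(c) = 7 - (1/c + 0)*c = 7 - c/c = 7 - 1*1 = 7 - 1 = 6)
Y(Z) = Z + 2*Z² (Y(Z) = (Z² + Z²) + Z = 2*Z² + Z = Z + 2*Z²)
K(I(10)) - Y(A(12)) = 6 - (48 + 6*12²)*(1 + 2*(48 + 6*12²)) = 6 - (48 + 6*144)*(1 + 2*(48 + 6*144)) = 6 - (48 + 864)*(1 + 2*(48 + 864)) = 6 - 912*(1 + 2*912) = 6 - 912*(1 + 1824) = 6 - 912*1825 = 6 - 1*1664400 = 6 - 1664400 = -1664394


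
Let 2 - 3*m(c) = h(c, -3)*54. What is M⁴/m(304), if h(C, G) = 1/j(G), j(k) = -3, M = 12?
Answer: 15552/5 ≈ 3110.4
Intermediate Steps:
h(C, G) = -⅓ (h(C, G) = 1/(-3) = -⅓)
m(c) = 20/3 (m(c) = ⅔ - (-1)*54/9 = ⅔ - ⅓*(-18) = ⅔ + 6 = 20/3)
M⁴/m(304) = 12⁴/(20/3) = 20736*(3/20) = 15552/5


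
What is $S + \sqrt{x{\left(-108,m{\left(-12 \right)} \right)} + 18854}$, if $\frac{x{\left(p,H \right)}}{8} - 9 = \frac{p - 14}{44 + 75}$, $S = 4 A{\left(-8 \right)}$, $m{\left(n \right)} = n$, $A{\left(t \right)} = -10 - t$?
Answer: $-8 + \frac{\sqrt{267894942}}{119} \approx 129.54$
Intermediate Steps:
$S = -8$ ($S = 4 \left(-10 - -8\right) = 4 \left(-10 + 8\right) = 4 \left(-2\right) = -8$)
$x{\left(p,H \right)} = \frac{1208}{17} + \frac{8 p}{119}$ ($x{\left(p,H \right)} = 72 + 8 \frac{p - 14}{44 + 75} = 72 + 8 \frac{-14 + p}{119} = 72 + 8 \left(-14 + p\right) \frac{1}{119} = 72 + 8 \left(- \frac{2}{17} + \frac{p}{119}\right) = 72 + \left(- \frac{16}{17} + \frac{8 p}{119}\right) = \frac{1208}{17} + \frac{8 p}{119}$)
$S + \sqrt{x{\left(-108,m{\left(-12 \right)} \right)} + 18854} = -8 + \sqrt{\left(\frac{1208}{17} + \frac{8}{119} \left(-108\right)\right) + 18854} = -8 + \sqrt{\left(\frac{1208}{17} - \frac{864}{119}\right) + 18854} = -8 + \sqrt{\frac{7592}{119} + 18854} = -8 + \sqrt{\frac{2251218}{119}} = -8 + \frac{\sqrt{267894942}}{119}$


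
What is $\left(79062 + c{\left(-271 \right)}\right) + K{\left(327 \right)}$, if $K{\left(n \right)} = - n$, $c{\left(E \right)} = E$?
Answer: $78464$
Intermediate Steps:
$\left(79062 + c{\left(-271 \right)}\right) + K{\left(327 \right)} = \left(79062 - 271\right) - 327 = 78791 - 327 = 78464$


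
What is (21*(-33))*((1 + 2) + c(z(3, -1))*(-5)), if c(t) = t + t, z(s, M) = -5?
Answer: -36729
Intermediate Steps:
c(t) = 2*t
(21*(-33))*((1 + 2) + c(z(3, -1))*(-5)) = (21*(-33))*((1 + 2) + (2*(-5))*(-5)) = -693*(3 - 10*(-5)) = -693*(3 + 50) = -693*53 = -36729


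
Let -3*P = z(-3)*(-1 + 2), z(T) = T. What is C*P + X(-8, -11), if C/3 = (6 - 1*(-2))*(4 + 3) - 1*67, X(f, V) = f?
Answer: -41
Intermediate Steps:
P = 1 (P = -(-1)*(-1 + 2) = -(-1) = -1/3*(-3) = 1)
C = -33 (C = 3*((6 - 1*(-2))*(4 + 3) - 1*67) = 3*((6 + 2)*7 - 67) = 3*(8*7 - 67) = 3*(56 - 67) = 3*(-11) = -33)
C*P + X(-8, -11) = -33*1 - 8 = -33 - 8 = -41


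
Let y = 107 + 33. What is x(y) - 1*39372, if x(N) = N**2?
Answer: -19772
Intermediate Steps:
y = 140
x(y) - 1*39372 = 140**2 - 1*39372 = 19600 - 39372 = -19772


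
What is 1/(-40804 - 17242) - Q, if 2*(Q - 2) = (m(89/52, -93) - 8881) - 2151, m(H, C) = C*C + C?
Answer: 71744855/58046 ≈ 1236.0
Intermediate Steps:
m(H, C) = C + C**2 (m(H, C) = C**2 + C = C + C**2)
Q = -1236 (Q = 2 + ((-93*(1 - 93) - 8881) - 2151)/2 = 2 + ((-93*(-92) - 8881) - 2151)/2 = 2 + ((8556 - 8881) - 2151)/2 = 2 + (-325 - 2151)/2 = 2 + (1/2)*(-2476) = 2 - 1238 = -1236)
1/(-40804 - 17242) - Q = 1/(-40804 - 17242) - 1*(-1236) = 1/(-58046) + 1236 = -1/58046 + 1236 = 71744855/58046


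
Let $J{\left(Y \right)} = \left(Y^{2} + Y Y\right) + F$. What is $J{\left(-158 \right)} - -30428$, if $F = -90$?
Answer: $80266$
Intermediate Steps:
$J{\left(Y \right)} = -90 + 2 Y^{2}$ ($J{\left(Y \right)} = \left(Y^{2} + Y Y\right) - 90 = \left(Y^{2} + Y^{2}\right) - 90 = 2 Y^{2} - 90 = -90 + 2 Y^{2}$)
$J{\left(-158 \right)} - -30428 = \left(-90 + 2 \left(-158\right)^{2}\right) - -30428 = \left(-90 + 2 \cdot 24964\right) + 30428 = \left(-90 + 49928\right) + 30428 = 49838 + 30428 = 80266$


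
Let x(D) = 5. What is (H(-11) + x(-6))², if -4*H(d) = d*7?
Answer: 9409/16 ≈ 588.06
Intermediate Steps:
H(d) = -7*d/4 (H(d) = -d*7/4 = -7*d/4)
(H(-11) + x(-6))² = (-7/4*(-11) + 5)² = (77/4 + 5)² = (97/4)² = 9409/16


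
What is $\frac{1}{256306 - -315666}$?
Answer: $\frac{1}{571972} \approx 1.7483 \cdot 10^{-6}$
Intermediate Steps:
$\frac{1}{256306 - -315666} = \frac{1}{256306 + 315666} = \frac{1}{571972}$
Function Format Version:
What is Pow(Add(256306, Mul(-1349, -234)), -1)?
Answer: Rational(1, 571972) ≈ 1.7483e-6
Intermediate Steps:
Pow(Add(256306, Mul(-1349, -234)), -1) = Pow(Add(256306, 315666), -1) = Pow(571972, -1) = Rational(1, 571972)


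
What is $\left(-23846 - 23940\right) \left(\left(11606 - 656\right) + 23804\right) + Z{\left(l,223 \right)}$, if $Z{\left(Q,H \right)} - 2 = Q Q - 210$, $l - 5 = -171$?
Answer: $-1660727296$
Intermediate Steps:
$l = -166$ ($l = 5 - 171 = -166$)
$Z{\left(Q,H \right)} = -208 + Q^{2}$ ($Z{\left(Q,H \right)} = 2 + \left(Q Q - 210\right) = 2 + \left(Q^{2} - 210\right) = 2 + \left(-210 + Q^{2}\right) = -208 + Q^{2}$)
$\left(-23846 - 23940\right) \left(\left(11606 - 656\right) + 23804\right) + Z{\left(l,223 \right)} = \left(-23846 - 23940\right) \left(\left(11606 - 656\right) + 23804\right) - \left(208 - \left(-166\right)^{2}\right) = - 47786 \left(\left(11606 - 656\right) + 23804\right) + \left(-208 + 27556\right) = - 47786 \left(10950 + 23804\right) + 27348 = \left(-47786\right) 34754 + 27348 = -1660754644 + 27348 = -1660727296$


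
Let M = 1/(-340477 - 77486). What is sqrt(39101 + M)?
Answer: sqrt(6830673704979306)/417963 ≈ 197.74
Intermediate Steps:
M = -1/417963 (M = 1/(-417963) = -1/417963 ≈ -2.3926e-6)
sqrt(39101 + M) = sqrt(39101 - 1/417963) = sqrt(16342771262/417963) = sqrt(6830673704979306)/417963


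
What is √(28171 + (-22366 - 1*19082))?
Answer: I*√13277 ≈ 115.23*I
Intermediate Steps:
√(28171 + (-22366 - 1*19082)) = √(28171 + (-22366 - 19082)) = √(28171 - 41448) = √(-13277) = I*√13277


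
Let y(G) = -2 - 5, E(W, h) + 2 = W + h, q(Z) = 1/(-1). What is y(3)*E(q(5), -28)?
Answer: 217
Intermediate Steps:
q(Z) = -1
E(W, h) = -2 + W + h (E(W, h) = -2 + (W + h) = -2 + W + h)
y(G) = -7
y(3)*E(q(5), -28) = -7*(-2 - 1 - 28) = -7*(-31) = 217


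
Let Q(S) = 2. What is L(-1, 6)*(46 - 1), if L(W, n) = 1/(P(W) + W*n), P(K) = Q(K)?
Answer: -45/4 ≈ -11.250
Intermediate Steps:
P(K) = 2
L(W, n) = 1/(2 + W*n)
L(-1, 6)*(46 - 1) = (46 - 1)/(2 - 1*6) = 45/(2 - 6) = 45/(-4) = -¼*45 = -45/4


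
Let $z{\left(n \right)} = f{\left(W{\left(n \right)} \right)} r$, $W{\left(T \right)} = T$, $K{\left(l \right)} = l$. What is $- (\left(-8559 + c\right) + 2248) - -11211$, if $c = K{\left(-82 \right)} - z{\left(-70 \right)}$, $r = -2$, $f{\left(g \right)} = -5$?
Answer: $17614$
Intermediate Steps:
$z{\left(n \right)} = 10$ ($z{\left(n \right)} = \left(-5\right) \left(-2\right) = 10$)
$c = -92$ ($c = -82 - 10 = -92$)
$- (\left(-8559 + c\right) + 2248) - -11211 = - (\left(-8559 - 92\right) + 2248) - -11211 = - (-8651 + 2248) + 11211 = \left(-1\right) \left(-6403\right) + 11211 = 6403 + 11211 = 17614$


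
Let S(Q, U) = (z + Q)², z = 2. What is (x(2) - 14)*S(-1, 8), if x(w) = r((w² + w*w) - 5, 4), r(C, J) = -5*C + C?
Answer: -26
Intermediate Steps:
S(Q, U) = (2 + Q)²
r(C, J) = -4*C
x(w) = 20 - 8*w² (x(w) = -4*((w² + w*w) - 5) = -4*((w² + w²) - 5) = -4*(2*w² - 5) = -4*(-5 + 2*w²) = 20 - 8*w²)
(x(2) - 14)*S(-1, 8) = ((20 - 8*2²) - 14)*(2 - 1)² = ((20 - 8*4) - 14)*1² = ((20 - 32) - 14)*1 = (-12 - 14)*1 = -26*1 = -26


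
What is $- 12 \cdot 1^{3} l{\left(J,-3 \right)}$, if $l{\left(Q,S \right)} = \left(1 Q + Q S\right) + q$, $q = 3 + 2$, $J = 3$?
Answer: $12$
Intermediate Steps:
$q = 5$
$l{\left(Q,S \right)} = 5 + Q + Q S$ ($l{\left(Q,S \right)} = \left(1 Q + Q S\right) + 5 = \left(Q + Q S\right) + 5 = 5 + Q + Q S$)
$- 12 \cdot 1^{3} l{\left(J,-3 \right)} = - 12 \cdot 1^{3} \left(5 + 3 + 3 \left(-3\right)\right) = \left(-12\right) 1 \left(5 + 3 - 9\right) = \left(-12\right) \left(-1\right) = 12$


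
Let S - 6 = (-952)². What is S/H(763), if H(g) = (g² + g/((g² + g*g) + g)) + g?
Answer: 276787074/178027433 ≈ 1.5547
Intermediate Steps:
H(g) = g + g² + g/(g + 2*g²) (H(g) = (g² + g/((g² + g²) + g)) + g = (g² + g/(2*g² + g)) + g = (g² + g/(g + 2*g²)) + g = g + g² + g/(g + 2*g²))
S = 906310 (S = 6 + (-952)² = 6 + 906304 = 906310)
S/H(763) = 906310/(((1 + 763 + 2*763³ + 3*763²)/(1 + 2*763))) = 906310/(((1 + 763 + 2*444194947 + 3*582169)/(1 + 1526))) = 906310/(((1 + 763 + 888389894 + 1746507)/1527)) = 906310/(((1/1527)*890137165)) = 906310/(890137165/1527) = 906310*(1527/890137165) = 276787074/178027433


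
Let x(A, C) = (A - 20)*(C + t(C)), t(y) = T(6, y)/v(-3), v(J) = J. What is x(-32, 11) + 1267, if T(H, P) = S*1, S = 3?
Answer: 747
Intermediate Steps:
T(H, P) = 3 (T(H, P) = 3*1 = 3)
t(y) = -1 (t(y) = 3/(-3) = 3*(-1/3) = -1)
x(A, C) = (-1 + C)*(-20 + A) (x(A, C) = (A - 20)*(C - 1) = (-20 + A)*(-1 + C) = (-1 + C)*(-20 + A))
x(-32, 11) + 1267 = (20 - 1*(-32) - 20*11 - 32*11) + 1267 = (20 + 32 - 220 - 352) + 1267 = -520 + 1267 = 747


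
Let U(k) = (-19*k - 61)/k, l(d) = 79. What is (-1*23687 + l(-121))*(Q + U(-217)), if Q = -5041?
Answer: 25920616072/217 ≈ 1.1945e+8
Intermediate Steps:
U(k) = (-61 - 19*k)/k
(-1*23687 + l(-121))*(Q + U(-217)) = (-1*23687 + 79)*(-5041 + (-19 - 61/(-217))) = (-23687 + 79)*(-5041 + (-19 - 61*(-1/217))) = -23608*(-5041 + (-19 + 61/217)) = -23608*(-5041 - 4062/217) = -23608*(-1097959/217) = 25920616072/217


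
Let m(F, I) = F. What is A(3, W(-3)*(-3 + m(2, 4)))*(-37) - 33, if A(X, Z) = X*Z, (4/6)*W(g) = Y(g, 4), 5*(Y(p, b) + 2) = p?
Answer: -4659/10 ≈ -465.90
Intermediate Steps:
Y(p, b) = -2 + p/5
W(g) = -3 + 3*g/10 (W(g) = 3*(-2 + g/5)/2 = -3 + 3*g/10)
A(3, W(-3)*(-3 + m(2, 4)))*(-37) - 33 = (3*((-3 + (3/10)*(-3))*(-3 + 2)))*(-37) - 33 = (3*((-3 - 9/10)*(-1)))*(-37) - 33 = (3*(-39/10*(-1)))*(-37) - 33 = (3*(39/10))*(-37) - 33 = (117/10)*(-37) - 33 = -4329/10 - 33 = -4659/10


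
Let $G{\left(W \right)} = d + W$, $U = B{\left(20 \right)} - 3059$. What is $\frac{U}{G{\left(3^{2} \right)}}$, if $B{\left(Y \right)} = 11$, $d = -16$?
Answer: $\frac{3048}{7} \approx 435.43$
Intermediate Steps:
$U = -3048$ ($U = 11 - 3059 = -3048$)
$G{\left(W \right)} = -16 + W$
$\frac{U}{G{\left(3^{2} \right)}} = - \frac{3048}{-16 + 3^{2}} = - \frac{3048}{-16 + 9} = - \frac{3048}{-7} = \left(-3048\right) \left(- \frac{1}{7}\right) = \frac{3048}{7}$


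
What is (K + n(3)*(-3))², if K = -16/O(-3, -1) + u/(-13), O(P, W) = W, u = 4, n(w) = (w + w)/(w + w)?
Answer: 27225/169 ≈ 161.09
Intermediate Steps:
n(w) = 1 (n(w) = (2*w)/((2*w)) = (2*w)*(1/(2*w)) = 1)
K = 204/13 (K = -16/(-1) + 4/(-13) = -16*(-1) + 4*(-1/13) = 16 - 4/13 = 204/13 ≈ 15.692)
(K + n(3)*(-3))² = (204/13 + 1*(-3))² = (204/13 - 3)² = (165/13)² = 27225/169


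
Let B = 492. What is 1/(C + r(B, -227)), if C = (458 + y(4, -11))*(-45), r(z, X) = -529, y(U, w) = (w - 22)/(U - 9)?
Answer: -1/21436 ≈ -4.6650e-5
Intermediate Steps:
y(U, w) = (-22 + w)/(-9 + U)
C = -20907 (C = (458 + (-22 - 11)/(-9 + 4))*(-45) = (458 - 33/(-5))*(-45) = (458 - ⅕*(-33))*(-45) = (458 + 33/5)*(-45) = (2323/5)*(-45) = -20907)
1/(C + r(B, -227)) = 1/(-20907 - 529) = 1/(-21436) = -1/21436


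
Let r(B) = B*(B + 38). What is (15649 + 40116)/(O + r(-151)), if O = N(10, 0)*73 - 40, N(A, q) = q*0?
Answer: 95/29 ≈ 3.2759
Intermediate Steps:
r(B) = B*(38 + B)
N(A, q) = 0
O = -40 (O = 0*73 - 40 = 0 - 40 = -40)
(15649 + 40116)/(O + r(-151)) = (15649 + 40116)/(-40 - 151*(38 - 151)) = 55765/(-40 - 151*(-113)) = 55765/(-40 + 17063) = 55765/17023 = 55765*(1/17023) = 95/29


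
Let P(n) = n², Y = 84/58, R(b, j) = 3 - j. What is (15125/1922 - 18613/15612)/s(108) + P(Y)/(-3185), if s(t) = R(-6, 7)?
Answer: -5478426735913/3280584843120 ≈ -1.6700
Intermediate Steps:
s(t) = -4 (s(t) = 3 - 1*7 = 3 - 7 = -4)
Y = 42/29 (Y = 84*(1/58) = 42/29 ≈ 1.4483)
(15125/1922 - 18613/15612)/s(108) + P(Y)/(-3185) = (15125/1922 - 18613/15612)/(-4) + (42/29)²/(-3185) = (15125*(1/1922) - 18613*1/15612)*(-¼) + (1764/841)*(-1/3185) = (15125/1922 - 18613/15612)*(-¼) - 36/54665 = (100178657/15003132)*(-¼) - 36/54665 = -100178657/60012528 - 36/54665 = -5478426735913/3280584843120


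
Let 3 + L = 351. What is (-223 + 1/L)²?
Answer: 6022225609/121104 ≈ 49728.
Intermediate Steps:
L = 348 (L = -3 + 351 = 348)
(-223 + 1/L)² = (-223 + 1/348)² = (-77603/348)² = 6022225609/121104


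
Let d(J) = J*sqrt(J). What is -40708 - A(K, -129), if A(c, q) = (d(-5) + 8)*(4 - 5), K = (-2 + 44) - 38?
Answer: -40700 - 5*I*sqrt(5) ≈ -40700.0 - 11.18*I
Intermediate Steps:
d(J) = J**(3/2)
K = 4 (K = 42 - 38 = 4)
A(c, q) = -8 + 5*I*sqrt(5) (A(c, q) = ((-5)**(3/2) + 8)*(4 - 5) = (-5*I*sqrt(5) + 8)*(-1) = (8 - 5*I*sqrt(5))*(-1) = -8 + 5*I*sqrt(5))
-40708 - A(K, -129) = -40708 - (-8 + 5*I*sqrt(5)) = -40708 + (8 - 5*I*sqrt(5)) = -40700 - 5*I*sqrt(5)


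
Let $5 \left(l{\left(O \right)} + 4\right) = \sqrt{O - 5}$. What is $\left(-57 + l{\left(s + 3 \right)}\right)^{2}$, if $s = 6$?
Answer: $\frac{91809}{25} \approx 3672.4$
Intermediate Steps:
$l{\left(O \right)} = -4 + \frac{\sqrt{-5 + O}}{5}$ ($l{\left(O \right)} = -4 + \frac{\sqrt{O - 5}}{5} = -4 + \frac{\sqrt{-5 + O}}{5}$)
$\left(-57 + l{\left(s + 3 \right)}\right)^{2} = \left(-57 - \left(4 - \frac{\sqrt{-5 + \left(6 + 3\right)}}{5}\right)\right)^{2} = \left(-57 - \left(4 - \frac{\sqrt{-5 + 9}}{5}\right)\right)^{2} = \left(-57 - \left(4 - \frac{\sqrt{4}}{5}\right)\right)^{2} = \left(-57 + \left(-4 + \frac{1}{5} \cdot 2\right)\right)^{2} = \left(-57 + \left(-4 + \frac{2}{5}\right)\right)^{2} = \left(-57 - \frac{18}{5}\right)^{2} = \left(- \frac{303}{5}\right)^{2} = \frac{91809}{25}$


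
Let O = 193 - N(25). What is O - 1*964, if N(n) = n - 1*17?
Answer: -779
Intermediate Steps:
N(n) = -17 + n (N(n) = n - 17 = -17 + n)
O = 185 (O = 193 - (-17 + 25) = 193 - 1*8 = 193 - 8 = 185)
O - 1*964 = 185 - 1*964 = 185 - 964 = -779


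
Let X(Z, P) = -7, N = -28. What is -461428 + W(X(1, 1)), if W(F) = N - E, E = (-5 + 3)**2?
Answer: -461460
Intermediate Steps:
E = 4 (E = (-2)**2 = 4)
W(F) = -32 (W(F) = -28 - 1*4 = -28 - 4 = -32)
-461428 + W(X(1, 1)) = -461428 - 32 = -461460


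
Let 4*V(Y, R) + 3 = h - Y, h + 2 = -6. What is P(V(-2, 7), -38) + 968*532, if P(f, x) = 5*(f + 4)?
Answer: 2059939/4 ≈ 5.1499e+5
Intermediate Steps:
h = -8 (h = -2 - 6 = -8)
V(Y, R) = -11/4 - Y/4 (V(Y, R) = -¾ + (-8 - Y)/4 = -¾ + (-2 - Y/4) = -11/4 - Y/4)
P(f, x) = 20 + 5*f (P(f, x) = 5*(4 + f) = 20 + 5*f)
P(V(-2, 7), -38) + 968*532 = (20 + 5*(-11/4 - ¼*(-2))) + 968*532 = (20 + 5*(-11/4 + ½)) + 514976 = (20 + 5*(-9/4)) + 514976 = (20 - 45/4) + 514976 = 35/4 + 514976 = 2059939/4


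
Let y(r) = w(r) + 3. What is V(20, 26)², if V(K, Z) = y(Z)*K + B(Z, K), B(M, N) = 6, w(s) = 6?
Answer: 34596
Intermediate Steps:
y(r) = 9 (y(r) = 6 + 3 = 9)
V(K, Z) = 6 + 9*K (V(K, Z) = 9*K + 6 = 6 + 9*K)
V(20, 26)² = (6 + 9*20)² = (6 + 180)² = 186² = 34596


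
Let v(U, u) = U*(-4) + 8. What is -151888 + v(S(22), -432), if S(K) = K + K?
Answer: -152056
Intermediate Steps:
S(K) = 2*K
v(U, u) = 8 - 4*U (v(U, u) = -4*U + 8 = 8 - 4*U)
-151888 + v(S(22), -432) = -151888 + (8 - 8*22) = -151888 + (8 - 4*44) = -151888 + (8 - 176) = -151888 - 168 = -152056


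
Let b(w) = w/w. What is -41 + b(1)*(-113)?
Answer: -154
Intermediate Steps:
b(w) = 1
-41 + b(1)*(-113) = -41 + 1*(-113) = -41 - 113 = -154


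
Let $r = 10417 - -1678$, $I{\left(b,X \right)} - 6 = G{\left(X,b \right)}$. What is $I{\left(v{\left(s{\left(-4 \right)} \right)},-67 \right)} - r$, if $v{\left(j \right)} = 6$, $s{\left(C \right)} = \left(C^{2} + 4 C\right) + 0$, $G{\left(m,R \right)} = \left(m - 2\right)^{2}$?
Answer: $-7328$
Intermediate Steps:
$G{\left(m,R \right)} = \left(-2 + m\right)^{2}$
$s{\left(C \right)} = C^{2} + 4 C$
$I{\left(b,X \right)} = 6 + \left(-2 + X\right)^{2}$
$r = 12095$ ($r = 10417 + 1678 = 12095$)
$I{\left(v{\left(s{\left(-4 \right)} \right)},-67 \right)} - r = \left(6 + \left(-2 - 67\right)^{2}\right) - 12095 = \left(6 + \left(-69\right)^{2}\right) - 12095 = \left(6 + 4761\right) - 12095 = 4767 - 12095 = -7328$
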